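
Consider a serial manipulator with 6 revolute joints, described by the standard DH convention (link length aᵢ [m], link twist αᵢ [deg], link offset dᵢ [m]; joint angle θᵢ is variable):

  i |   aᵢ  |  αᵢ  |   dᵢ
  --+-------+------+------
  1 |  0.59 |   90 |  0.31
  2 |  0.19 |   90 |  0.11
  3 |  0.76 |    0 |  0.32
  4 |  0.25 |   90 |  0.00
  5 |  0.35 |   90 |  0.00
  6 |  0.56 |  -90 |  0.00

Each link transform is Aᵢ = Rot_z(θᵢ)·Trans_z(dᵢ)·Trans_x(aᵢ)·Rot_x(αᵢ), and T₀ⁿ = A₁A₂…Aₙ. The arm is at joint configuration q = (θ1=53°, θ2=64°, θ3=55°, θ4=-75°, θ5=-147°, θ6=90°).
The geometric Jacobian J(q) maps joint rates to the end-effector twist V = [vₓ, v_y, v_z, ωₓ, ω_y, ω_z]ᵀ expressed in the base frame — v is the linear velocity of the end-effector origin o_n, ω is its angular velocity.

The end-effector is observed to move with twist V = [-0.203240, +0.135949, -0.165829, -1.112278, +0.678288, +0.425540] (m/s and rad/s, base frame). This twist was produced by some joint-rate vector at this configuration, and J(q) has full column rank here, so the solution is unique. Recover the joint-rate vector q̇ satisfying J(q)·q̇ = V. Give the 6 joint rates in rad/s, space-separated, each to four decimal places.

0.3560 -0.6950 0.1950 -0.0140 0.5630 -0.3890

o_n = [0.7055, 0.5687, 0.6069]
J₁: ẑ×o_n = [-0.5687, 0.7055, 0.0000], ω = ẑ
J2: z=[0.7986, -0.6018, 0.0000] o=[0.3551, 0.4712, 0.3100] → [-0.1787, -0.2371, 0.2888, 0.7986, -0.6018, 0.0000]
J3: z=[0.5409, 0.7178, -0.4384] o=[0.4930, 0.4715, 0.4808] → [0.1332, -0.1614, -0.1000, 0.5409, 0.7178, -0.4384]
J4: z=[0.5409, 0.7178, -0.4384] o=[1.2783, 0.4792, 0.7323] → [-0.0507, 0.3189, 0.4596, 0.5409, 0.7178, -0.4384]
J5: z=[-0.8407, 0.4458, -0.3074] o=[1.2720, 0.6129, 0.9434] → [-0.1636, -0.1088, 0.2897, -0.8407, 0.4458, -0.3074]
J6: z=[0.4674, 0.3107, -0.8276] o=[1.1763, 0.3190, 0.7791] → [0.1531, 0.4701, 0.2630, 0.4674, 0.3107, -0.8276]
q̇ = J⁺·V = [0.3560, -0.6950, 0.1950, -0.0140, 0.5630, -0.3890]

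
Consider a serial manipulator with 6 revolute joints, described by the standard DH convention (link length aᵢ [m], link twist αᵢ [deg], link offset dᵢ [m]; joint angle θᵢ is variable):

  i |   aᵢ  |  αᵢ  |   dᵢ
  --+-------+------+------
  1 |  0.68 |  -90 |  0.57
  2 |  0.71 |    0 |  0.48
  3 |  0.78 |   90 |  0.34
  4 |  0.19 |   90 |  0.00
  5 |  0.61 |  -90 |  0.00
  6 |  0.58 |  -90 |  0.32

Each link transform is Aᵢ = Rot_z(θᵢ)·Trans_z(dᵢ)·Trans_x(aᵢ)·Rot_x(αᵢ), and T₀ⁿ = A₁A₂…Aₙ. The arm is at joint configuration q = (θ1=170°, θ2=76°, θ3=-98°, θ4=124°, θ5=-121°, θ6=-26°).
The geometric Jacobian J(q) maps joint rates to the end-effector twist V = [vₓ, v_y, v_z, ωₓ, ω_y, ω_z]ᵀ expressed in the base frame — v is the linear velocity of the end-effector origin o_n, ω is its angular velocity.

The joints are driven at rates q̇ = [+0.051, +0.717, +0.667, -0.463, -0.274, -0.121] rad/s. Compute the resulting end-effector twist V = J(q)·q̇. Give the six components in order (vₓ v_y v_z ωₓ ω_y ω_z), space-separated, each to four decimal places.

1.2864 -0.0009 -1.8759 -0.1922 -1.1286 -0.3839

o_n = [-2.3725, -0.4590, -0.7749]
J₁: ẑ×o_n = [0.4590, -2.3725, 0.0000], ω = ẑ
J2: z=[-0.1736, -0.9848, 0.0000] o=[-0.6697, 0.1181, 0.5700] → [1.3244, -0.2335, -1.5768, -0.1736, -0.9848, 0.0000]
J3: z=[-0.1736, -0.9848, 0.0000] o=[-0.9222, -0.3248, -0.1189] → [0.6460, -0.1139, -1.4050, -0.1736, -0.9848, 0.0000]
J4: z=[0.3689, -0.0650, 0.9272] o=[-1.6934, -0.5341, 0.1733] → [-0.0079, -0.2799, -0.0165, 0.3689, -0.0650, 0.9272]
J5: z=[-0.8541, -0.4172, 0.3106] o=[-1.6238, -0.7063, 0.1335] → [0.3022, -1.0084, -0.5236, -0.8541, -0.4172, 0.3106]
J6: z=[0.1243, -0.7435, -0.6571] o=[-1.9319, -0.3875, -0.2855] → [0.3168, 0.3504, -0.3365, 0.1243, -0.7435, -0.6571]
V = J·q̇ = [1.2864, -0.0009, -1.8759, -0.1922, -1.1286, -0.3839]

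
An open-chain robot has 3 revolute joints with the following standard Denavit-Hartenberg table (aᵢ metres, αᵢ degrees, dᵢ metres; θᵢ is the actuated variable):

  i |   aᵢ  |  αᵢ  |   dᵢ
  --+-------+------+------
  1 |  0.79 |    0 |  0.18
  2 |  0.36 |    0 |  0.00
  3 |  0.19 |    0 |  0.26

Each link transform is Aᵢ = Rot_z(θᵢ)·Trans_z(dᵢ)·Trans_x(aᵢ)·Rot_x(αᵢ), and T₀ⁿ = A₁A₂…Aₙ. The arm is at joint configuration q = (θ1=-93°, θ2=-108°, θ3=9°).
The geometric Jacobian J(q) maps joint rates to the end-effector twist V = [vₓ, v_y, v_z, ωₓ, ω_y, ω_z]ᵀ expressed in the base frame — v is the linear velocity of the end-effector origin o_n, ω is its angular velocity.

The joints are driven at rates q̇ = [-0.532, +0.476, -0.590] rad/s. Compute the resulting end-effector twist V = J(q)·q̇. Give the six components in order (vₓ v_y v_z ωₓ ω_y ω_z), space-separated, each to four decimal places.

o_n = [-0.5633, -0.6204, 0.4400]
J₁: ẑ×o_n = [0.6204, -0.5633, 0.0000], ω = ẑ
J2: z=[0.0000, 0.0000, 1.0000] o=[-0.0413, -0.7889, 0.1800] → [-0.1685, -0.5219, 0.0000, 0.0000, 0.0000, 1.0000]
J3: z=[0.0000, 0.0000, 1.0000] o=[-0.3774, -0.6599, 0.1800] → [-0.0395, -0.1858, 0.0000, 0.0000, 0.0000, 1.0000]
V = J·q̇ = [-0.3870, 0.1609, 0.0000, 0.0000, 0.0000, -0.6460]

-0.3870 0.1609 0.0000 0.0000 0.0000 -0.6460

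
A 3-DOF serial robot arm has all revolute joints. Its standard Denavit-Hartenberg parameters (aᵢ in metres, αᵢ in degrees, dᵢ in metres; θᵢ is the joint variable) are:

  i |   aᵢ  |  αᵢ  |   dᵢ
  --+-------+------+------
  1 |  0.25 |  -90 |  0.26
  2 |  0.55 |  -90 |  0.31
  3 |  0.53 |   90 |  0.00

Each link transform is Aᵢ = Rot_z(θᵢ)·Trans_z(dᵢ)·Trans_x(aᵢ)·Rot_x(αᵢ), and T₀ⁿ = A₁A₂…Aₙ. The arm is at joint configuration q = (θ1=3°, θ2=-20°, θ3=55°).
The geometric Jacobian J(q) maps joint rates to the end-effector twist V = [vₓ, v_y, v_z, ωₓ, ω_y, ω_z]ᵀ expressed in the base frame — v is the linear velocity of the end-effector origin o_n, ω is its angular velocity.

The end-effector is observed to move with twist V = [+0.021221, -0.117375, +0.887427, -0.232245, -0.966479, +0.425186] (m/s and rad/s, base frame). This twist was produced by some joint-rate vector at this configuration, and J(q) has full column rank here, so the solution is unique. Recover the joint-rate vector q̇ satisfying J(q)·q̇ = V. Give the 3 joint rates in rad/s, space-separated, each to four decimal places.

o_n = [1.0575, -0.0689, 0.5521]
J₁: ẑ×o_n = [0.0689, 1.0575, -0.0000], ω = ẑ
J2: z=[-0.0523, 0.9986, 0.0000] o=[0.2497, 0.0131, 0.2600] → [0.2917, 0.0153, -0.8025, -0.0523, 0.9986, 0.0000]
J3: z=[0.3416, 0.0179, -0.9397] o=[0.7496, 0.3497, 0.4481] → [-0.3915, -0.3249, -0.1485, 0.3416, 0.0179, -0.9397]
q̇ = J⁺·V = [-0.3510, -0.9530, -0.8260]

-0.3510 -0.9530 -0.8260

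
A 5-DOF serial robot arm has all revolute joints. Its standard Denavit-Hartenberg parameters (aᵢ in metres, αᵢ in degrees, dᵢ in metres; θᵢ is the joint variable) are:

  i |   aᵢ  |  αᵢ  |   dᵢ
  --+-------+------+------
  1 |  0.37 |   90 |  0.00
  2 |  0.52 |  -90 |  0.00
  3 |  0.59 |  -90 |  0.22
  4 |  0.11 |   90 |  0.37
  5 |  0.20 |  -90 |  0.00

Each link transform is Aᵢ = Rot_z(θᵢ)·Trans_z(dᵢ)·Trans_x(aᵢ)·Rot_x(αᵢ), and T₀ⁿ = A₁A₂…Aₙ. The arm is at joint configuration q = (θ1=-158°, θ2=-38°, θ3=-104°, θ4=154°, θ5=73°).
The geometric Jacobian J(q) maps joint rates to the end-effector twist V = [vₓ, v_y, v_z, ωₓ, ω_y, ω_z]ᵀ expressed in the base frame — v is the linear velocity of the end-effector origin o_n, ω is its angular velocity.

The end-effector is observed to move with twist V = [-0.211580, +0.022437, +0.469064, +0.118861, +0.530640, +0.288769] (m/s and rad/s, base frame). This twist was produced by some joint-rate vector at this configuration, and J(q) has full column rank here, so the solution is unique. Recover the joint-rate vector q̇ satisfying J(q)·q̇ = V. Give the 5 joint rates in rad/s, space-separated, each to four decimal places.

-0.0640 0.6170 -0.0210 -0.4880 -0.1210

o_n = [-1.3371, 0.0652, -0.4749]
J₁: ẑ×o_n = [-0.0652, -1.3371, 0.0000], ω = ẑ
J2: z=[-0.3746, 0.9272, 0.0000] o=[-0.3431, -0.1386, 0.0000] → [-0.4404, -0.1779, 0.8453, -0.3746, 0.9272, 0.0000]
J3: z=[-0.5708, -0.2306, 0.7880] o=[-0.7230, -0.2921, -0.3201] → [-0.2459, -0.5723, -0.3456, -0.5708, -0.2306, 0.7880]
J4: z=[-0.7996, -0.0621, -0.5974] o=[-0.9587, 0.2301, -0.0589] → [-0.0726, -0.1066, 0.1083, -0.7996, -0.0621, -0.5974]
J5: z=[0.4312, 0.6330, -0.6430] o=[-1.2086, 0.1222, -0.3327] → [-0.1267, 0.1440, 0.0567, 0.4312, 0.6330, -0.6430]
q̇ = J⁺·V = [-0.0640, 0.6170, -0.0210, -0.4880, -0.1210]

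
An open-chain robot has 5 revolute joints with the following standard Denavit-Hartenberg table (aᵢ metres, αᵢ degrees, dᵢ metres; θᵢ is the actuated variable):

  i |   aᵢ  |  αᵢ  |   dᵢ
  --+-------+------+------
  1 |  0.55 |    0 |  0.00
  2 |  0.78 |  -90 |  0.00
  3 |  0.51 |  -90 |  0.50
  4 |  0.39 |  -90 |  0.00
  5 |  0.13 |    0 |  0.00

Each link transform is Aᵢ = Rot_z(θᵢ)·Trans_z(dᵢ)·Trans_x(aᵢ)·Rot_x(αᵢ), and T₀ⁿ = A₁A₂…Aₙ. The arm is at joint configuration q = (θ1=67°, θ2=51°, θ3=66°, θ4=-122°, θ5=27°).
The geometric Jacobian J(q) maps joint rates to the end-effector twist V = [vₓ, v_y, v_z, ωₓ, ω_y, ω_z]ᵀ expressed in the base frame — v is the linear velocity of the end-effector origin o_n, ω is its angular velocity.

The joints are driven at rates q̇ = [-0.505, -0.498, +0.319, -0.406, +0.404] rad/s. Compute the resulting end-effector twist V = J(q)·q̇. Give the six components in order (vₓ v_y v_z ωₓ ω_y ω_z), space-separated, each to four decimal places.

0.7981 1.1380 0.1180 -0.7102 0.2003 -1.1509

o_n = [-1.0430, 0.8933, -0.1970]
J₁: ẑ×o_n = [-0.8933, -1.0430, 0.0000], ω = ẑ
J2: z=[0.0000, 0.0000, 1.0000] o=[0.2149, 0.5063, 0.0000] → [-0.3871, -1.2579, 0.0000, 0.0000, 0.0000, 1.0000]
J3: z=[-0.8829, -0.4695, 0.0000] o=[-0.1513, 1.1950, 0.0000] → [0.0925, -0.1740, -0.1523, -0.8829, -0.4695, 0.0000]
J4: z=[0.4289, -0.8066, -0.4067] o=[-0.6901, 1.1434, -0.4659] → [-0.3186, 0.0282, -0.3919, 0.4289, -0.8066, -0.4067]
J5: z=[-0.6298, 0.0558, -0.7747] o=[-0.9427, 0.9139, -0.2771] → [-0.0115, 0.1282, 0.0185, -0.6298, 0.0558, -0.7747]
V = J·q̇ = [0.7981, 1.1380, 0.1180, -0.7102, 0.2003, -1.1509]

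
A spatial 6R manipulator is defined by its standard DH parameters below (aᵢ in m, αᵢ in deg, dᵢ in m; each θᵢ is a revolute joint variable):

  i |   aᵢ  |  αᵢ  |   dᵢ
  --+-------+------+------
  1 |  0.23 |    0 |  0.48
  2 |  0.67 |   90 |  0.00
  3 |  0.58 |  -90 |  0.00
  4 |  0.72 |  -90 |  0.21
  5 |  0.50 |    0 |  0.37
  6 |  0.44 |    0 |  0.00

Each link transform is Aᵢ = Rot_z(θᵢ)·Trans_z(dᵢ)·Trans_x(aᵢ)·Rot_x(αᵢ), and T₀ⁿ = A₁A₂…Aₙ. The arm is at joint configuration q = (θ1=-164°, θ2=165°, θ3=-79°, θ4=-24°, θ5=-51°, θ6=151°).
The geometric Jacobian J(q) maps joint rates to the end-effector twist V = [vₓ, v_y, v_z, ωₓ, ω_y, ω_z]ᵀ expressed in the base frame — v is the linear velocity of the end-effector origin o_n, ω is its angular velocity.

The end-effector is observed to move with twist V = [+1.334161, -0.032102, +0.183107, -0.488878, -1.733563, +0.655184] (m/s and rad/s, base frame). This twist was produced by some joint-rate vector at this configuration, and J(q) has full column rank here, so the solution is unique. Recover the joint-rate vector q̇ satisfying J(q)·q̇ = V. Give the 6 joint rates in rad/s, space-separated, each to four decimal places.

o_n = [0.9183, -0.0953, -1.0649]
J₁: ẑ×o_n = [0.0953, 0.9183, -0.0000], ω = ẑ
J2: z=[0.0000, 0.0000, 1.0000] o=[-0.2211, -0.0634, 0.4800] → [0.0319, 1.1394, -0.0000, 0.0000, 0.0000, 1.0000]
J3: z=[0.0175, -0.9998, 0.0000] o=[0.4488, -0.0517, 0.4800] → [1.5446, 0.0270, 0.4686, 0.0175, -0.9998, 0.0000]
J4: z=[0.9815, 0.0171, 0.1908] o=[0.5595, -0.0498, -0.0893] → [-0.0080, 1.0259, -0.0508, 0.9815, 0.0171, 0.1908]
J5: z=[0.0617, 0.9148, -0.3993] o=[0.8962, -0.3368, -0.6949] → [-0.2420, 0.0140, -0.0053, 0.0617, 0.9148, -0.3993]
J6: z=[0.0617, 0.9148, -0.3993] o=[1.3574, -0.1187, -1.0507] → [-0.0036, 0.1762, 0.4032, 0.0617, 0.9148, -0.3993]
q̇ = J⁺·V = [-0.5600, 0.8980, 0.8030, -0.4490, -0.4670, -0.5420]

-0.5600 0.8980 0.8030 -0.4490 -0.4670 -0.5420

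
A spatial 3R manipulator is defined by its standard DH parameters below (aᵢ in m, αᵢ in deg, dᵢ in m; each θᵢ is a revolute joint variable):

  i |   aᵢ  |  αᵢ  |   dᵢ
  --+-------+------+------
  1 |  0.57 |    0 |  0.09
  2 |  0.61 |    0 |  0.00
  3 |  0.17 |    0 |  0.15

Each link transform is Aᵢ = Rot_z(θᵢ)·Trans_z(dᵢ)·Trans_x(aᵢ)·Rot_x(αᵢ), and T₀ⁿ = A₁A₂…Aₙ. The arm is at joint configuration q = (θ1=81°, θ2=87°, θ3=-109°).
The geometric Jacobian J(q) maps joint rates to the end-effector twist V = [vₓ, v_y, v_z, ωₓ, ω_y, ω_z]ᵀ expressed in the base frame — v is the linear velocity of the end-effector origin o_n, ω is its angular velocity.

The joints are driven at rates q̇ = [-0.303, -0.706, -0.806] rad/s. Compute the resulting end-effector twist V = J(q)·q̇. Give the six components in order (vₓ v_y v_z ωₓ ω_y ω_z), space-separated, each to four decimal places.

o_n = [-0.4199, 0.8355, 0.2400]
J₁: ẑ×o_n = [-0.8355, -0.4199, 0.0000], ω = ẑ
J2: z=[0.0000, 0.0000, 1.0000] o=[0.0892, 0.5630, 0.0900] → [-0.2725, -0.5091, 0.0000, 0.0000, 0.0000, 1.0000]
J3: z=[0.0000, 0.0000, 1.0000] o=[-0.5075, 0.6898, 0.0900] → [-0.1457, 0.0876, 0.0000, 0.0000, 0.0000, 1.0000]
V = J·q̇ = [0.5630, 0.4161, 0.0000, 0.0000, 0.0000, -1.8150]

0.5630 0.4161 0.0000 0.0000 0.0000 -1.8150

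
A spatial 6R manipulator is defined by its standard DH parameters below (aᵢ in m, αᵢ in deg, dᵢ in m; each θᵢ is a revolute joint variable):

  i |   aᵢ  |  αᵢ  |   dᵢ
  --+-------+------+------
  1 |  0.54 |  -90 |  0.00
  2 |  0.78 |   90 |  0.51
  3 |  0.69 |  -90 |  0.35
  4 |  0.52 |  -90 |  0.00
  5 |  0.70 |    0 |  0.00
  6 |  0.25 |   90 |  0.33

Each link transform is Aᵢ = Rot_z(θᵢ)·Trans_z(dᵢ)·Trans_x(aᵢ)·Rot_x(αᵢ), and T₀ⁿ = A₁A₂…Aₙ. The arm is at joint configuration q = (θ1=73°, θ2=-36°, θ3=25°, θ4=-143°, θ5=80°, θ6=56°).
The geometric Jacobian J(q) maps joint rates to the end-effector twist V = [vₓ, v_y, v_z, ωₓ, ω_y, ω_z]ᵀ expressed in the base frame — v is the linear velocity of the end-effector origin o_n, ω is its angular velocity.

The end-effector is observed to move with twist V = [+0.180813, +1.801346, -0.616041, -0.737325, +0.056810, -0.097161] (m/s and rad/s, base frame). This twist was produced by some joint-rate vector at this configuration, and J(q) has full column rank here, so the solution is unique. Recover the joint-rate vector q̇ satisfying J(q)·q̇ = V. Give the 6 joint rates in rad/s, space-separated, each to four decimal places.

o_n = [0.4371, 1.2501, 1.6710]
J₁: ẑ×o_n = [-1.2501, 0.4371, 0.0000], ω = ẑ
J2: z=[-0.9563, 0.2924, 0.0000] o=[0.1579, 0.5164, 0.0000] → [0.4885, 1.5980, -0.7833, -0.9563, 0.2924, 0.0000]
J3: z=[-0.1719, -0.5621, 0.8090] o=[-0.1453, 1.2690, 0.4585] → [-0.6663, 0.6796, 0.3306, -0.1719, -0.5621, 0.8090]
J4: z=[-0.9667, -0.0620, -0.2484] o=[-0.3364, 1.6413, 1.1092] → [-0.1320, 0.3509, 0.4261, -0.9667, -0.0620, -0.2484]
J5: z=[-0.2515, 0.0474, 0.9667] o=[-0.3114, 1.1229, 1.1411] → [-0.0979, 0.8568, -0.0675, -0.2515, 0.0474, 0.9667]
J6: z=[-0.2515, 0.0474, 0.9667] o=[0.3608, 1.0444, 1.3199] → [-0.1822, 0.1620, -0.0553, -0.2515, 0.0474, 0.9667]
q̇ = J⁺·V = [0.1360, 0.9270, 0.3430, -0.0730, 0.2040, -0.7510]

0.1360 0.9270 0.3430 -0.0730 0.2040 -0.7510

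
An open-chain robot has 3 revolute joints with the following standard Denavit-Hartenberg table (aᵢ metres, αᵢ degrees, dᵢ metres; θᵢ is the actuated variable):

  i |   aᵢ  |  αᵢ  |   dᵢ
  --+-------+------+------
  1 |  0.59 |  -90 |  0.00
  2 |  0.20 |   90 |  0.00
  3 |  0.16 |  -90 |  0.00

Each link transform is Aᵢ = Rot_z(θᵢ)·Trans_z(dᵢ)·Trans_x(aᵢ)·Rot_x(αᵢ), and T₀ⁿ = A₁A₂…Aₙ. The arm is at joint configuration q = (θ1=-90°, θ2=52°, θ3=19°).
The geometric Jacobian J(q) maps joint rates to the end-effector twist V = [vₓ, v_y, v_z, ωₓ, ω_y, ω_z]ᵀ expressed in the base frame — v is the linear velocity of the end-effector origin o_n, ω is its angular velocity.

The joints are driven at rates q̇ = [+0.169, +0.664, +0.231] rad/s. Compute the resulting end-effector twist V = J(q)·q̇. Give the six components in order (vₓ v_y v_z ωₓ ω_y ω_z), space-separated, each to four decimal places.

0.1712 0.2000 -0.1341 0.6640 -0.1820 0.3112

o_n = [0.0521, -0.8063, -0.2768]
J₁: ẑ×o_n = [0.8063, 0.0521, -0.0000], ω = ẑ
J2: z=[1.0000, 0.0000, 0.0000] o=[0.0000, -0.5900, 0.0000] → [-0.0000, 0.2768, -0.2163, 1.0000, 0.0000, 0.0000]
J3: z=[0.0000, -0.7880, 0.6157] o=[0.0000, -0.7131, -0.1576] → [0.1513, 0.0321, 0.0410, 0.0000, -0.7880, 0.6157]
V = J·q̇ = [0.1712, 0.2000, -0.1341, 0.6640, -0.1820, 0.3112]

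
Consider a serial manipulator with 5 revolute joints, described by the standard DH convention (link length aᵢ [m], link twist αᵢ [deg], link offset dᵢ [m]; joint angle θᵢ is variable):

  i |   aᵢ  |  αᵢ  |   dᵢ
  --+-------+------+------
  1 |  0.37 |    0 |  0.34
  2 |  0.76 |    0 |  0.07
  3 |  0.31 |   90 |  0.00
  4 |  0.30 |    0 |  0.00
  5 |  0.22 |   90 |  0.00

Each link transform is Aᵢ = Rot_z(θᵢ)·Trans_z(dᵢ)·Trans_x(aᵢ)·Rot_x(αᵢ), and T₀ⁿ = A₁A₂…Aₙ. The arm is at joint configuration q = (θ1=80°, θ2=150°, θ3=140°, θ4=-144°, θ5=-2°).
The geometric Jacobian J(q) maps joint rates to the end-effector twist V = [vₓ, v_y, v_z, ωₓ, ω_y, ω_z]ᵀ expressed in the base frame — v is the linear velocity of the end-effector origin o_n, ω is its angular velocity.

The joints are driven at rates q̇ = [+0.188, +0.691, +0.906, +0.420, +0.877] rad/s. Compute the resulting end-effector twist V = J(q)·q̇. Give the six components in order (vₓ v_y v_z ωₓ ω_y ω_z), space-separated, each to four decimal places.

o_n = [-0.5376, -0.2378, 0.1106]
J₁: ẑ×o_n = [0.2378, -0.5376, 0.0000], ω = ẑ
J2: z=[0.0000, 0.0000, 1.0000] o=[0.0642, 0.3644, 0.3400] → [0.6022, -0.6019, 0.0000, 0.0000, 0.0000, 1.0000]
J3: z=[0.0000, 0.0000, 1.0000] o=[-0.4243, -0.2178, 0.4100] → [0.0200, -0.1133, 0.0000, 0.0000, 0.0000, 1.0000]
J4: z=[0.1736, -0.9848, 0.0000] o=[-0.1190, -0.1640, 0.4100] → [0.2948, 0.0520, -0.4251, 0.1736, -0.9848, 0.0000]
J5: z=[0.1736, -0.9848, 0.0000] o=[-0.3580, -0.2061, 0.2337] → [0.1212, 0.0214, -0.1824, 0.1736, -0.9848, 0.0000]
V = J·q̇ = [0.7090, -0.5791, -0.3385, 0.2252, -1.2773, 1.7850]

0.7090 -0.5791 -0.3385 0.2252 -1.2773 1.7850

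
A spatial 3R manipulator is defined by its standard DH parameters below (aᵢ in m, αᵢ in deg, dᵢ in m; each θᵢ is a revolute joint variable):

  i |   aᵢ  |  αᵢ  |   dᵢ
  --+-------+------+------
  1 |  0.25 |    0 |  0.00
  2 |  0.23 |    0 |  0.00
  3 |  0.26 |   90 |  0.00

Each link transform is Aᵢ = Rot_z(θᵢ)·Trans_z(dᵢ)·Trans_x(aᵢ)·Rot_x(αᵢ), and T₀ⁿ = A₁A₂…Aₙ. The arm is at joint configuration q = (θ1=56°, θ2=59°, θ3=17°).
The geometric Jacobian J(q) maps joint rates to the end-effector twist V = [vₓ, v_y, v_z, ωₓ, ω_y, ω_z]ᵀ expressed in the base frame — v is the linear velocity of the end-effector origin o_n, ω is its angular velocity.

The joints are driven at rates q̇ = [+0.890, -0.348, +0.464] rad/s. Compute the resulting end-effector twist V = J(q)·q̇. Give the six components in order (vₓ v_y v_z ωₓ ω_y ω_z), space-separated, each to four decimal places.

o_n = [-0.1314, 0.6089, 0.0000]
J₁: ẑ×o_n = [-0.6089, -0.1314, 0.0000], ω = ẑ
J2: z=[0.0000, 0.0000, 1.0000] o=[0.1398, 0.2073, 0.0000] → [-0.4017, -0.2712, 0.0000, 0.0000, 0.0000, 1.0000]
J3: z=[0.0000, 0.0000, 1.0000] o=[0.0426, 0.4157, 0.0000] → [-0.1932, -0.1740, 0.0000, 0.0000, 0.0000, 1.0000]
V = J·q̇ = [-0.4918, -0.1033, 0.0000, 0.0000, 0.0000, 1.0060]

-0.4918 -0.1033 0.0000 0.0000 0.0000 1.0060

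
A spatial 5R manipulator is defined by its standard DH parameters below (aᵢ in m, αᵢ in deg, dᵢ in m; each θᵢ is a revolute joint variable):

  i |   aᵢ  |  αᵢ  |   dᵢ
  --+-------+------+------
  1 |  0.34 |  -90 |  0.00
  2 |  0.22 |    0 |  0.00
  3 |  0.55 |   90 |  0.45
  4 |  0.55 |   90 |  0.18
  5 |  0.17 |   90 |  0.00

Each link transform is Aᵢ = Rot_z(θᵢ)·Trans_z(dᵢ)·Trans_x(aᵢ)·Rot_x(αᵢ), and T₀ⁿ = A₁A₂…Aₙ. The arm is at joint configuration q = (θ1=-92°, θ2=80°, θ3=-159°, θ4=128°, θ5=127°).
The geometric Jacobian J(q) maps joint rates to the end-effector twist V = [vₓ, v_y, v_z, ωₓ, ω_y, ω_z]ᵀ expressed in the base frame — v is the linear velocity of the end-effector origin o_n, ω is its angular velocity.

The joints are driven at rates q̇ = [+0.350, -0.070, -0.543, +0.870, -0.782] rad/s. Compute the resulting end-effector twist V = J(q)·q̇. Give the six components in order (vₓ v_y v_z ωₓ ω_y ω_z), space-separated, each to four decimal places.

-0.0923 0.6210 -0.5054 -1.0599 1.0092 -0.0889

o_n = [0.7981, -0.1485, 0.1129]
J₁: ẑ×o_n = [0.1485, 0.7981, -0.0000], ω = ẑ
J2: z=[0.9994, -0.0349, 0.0000] o=[-0.0119, -0.3398, 0.0000] → [-0.0039, -0.1129, 0.2194, 0.9994, -0.0349, 0.0000]
J3: z=[0.9994, -0.0349, 0.0000] o=[-0.0132, -0.3780, -0.2167] → [-0.0115, -0.3294, 0.2576, 0.9994, -0.0349, 0.0000]
J4: z=[0.0343, 0.9810, 0.1908] o=[0.4329, -0.4986, 0.3232] → [-0.2731, 0.0769, -0.3463, 0.0343, 0.9810, 0.1908]
J5: z=[0.6100, -0.1718, 0.7735] o=[0.8744, -0.2725, 0.0252] → [-0.1110, -0.1126, 0.0625, 0.6100, -0.1718, 0.7735]
V = J·q̇ = [-0.0923, 0.6210, -0.5054, -1.0599, 1.0092, -0.0889]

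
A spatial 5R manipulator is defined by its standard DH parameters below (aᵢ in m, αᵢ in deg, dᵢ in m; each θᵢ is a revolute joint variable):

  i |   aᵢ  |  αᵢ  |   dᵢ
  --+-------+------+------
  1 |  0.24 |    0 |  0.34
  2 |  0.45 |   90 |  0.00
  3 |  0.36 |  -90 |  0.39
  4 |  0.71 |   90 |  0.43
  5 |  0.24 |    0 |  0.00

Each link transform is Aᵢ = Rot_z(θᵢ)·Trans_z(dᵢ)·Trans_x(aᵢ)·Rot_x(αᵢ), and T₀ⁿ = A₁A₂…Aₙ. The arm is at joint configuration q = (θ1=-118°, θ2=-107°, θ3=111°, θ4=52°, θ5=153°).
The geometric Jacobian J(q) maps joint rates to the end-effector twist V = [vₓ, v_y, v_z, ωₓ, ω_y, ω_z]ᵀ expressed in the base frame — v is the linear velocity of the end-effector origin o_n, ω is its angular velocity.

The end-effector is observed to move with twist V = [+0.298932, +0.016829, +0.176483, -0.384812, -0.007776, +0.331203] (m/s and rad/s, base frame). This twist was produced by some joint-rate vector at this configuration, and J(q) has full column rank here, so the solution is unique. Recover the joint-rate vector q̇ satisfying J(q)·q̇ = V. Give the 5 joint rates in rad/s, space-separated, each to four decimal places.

0.7650 -0.3420 -0.1360 -0.2160 -0.2300

o_n = [0.0929, -0.4188, 0.7681]
J₁: ẑ×o_n = [0.4188, 0.0929, -0.0000], ω = ẑ
J2: z=[0.0000, 0.0000, 1.0000] o=[-0.1127, -0.2119, 0.3400] → [0.2069, 0.2055, -0.0000, 0.0000, 0.0000, 1.0000]
J3: z=[0.7071, 0.7071, 0.0000] o=[-0.4309, 0.1063, 0.3400] → [0.3027, -0.3027, -0.7416, 0.7071, 0.7071, 0.0000]
J4: z=[0.6601, -0.6601, -0.3584] o=[-0.0639, 0.2908, 0.6761] → [-0.3151, -0.1169, -0.3650, 0.6601, -0.6601, -0.3584]
J5: z=[0.6350, 0.2357, 0.7357] o=[-0.0649, -0.4994, 0.9301] → [-0.0975, 0.2189, 0.0140, 0.6350, 0.2357, 0.7357]
q̇ = J⁺·V = [0.7650, -0.3420, -0.1360, -0.2160, -0.2300]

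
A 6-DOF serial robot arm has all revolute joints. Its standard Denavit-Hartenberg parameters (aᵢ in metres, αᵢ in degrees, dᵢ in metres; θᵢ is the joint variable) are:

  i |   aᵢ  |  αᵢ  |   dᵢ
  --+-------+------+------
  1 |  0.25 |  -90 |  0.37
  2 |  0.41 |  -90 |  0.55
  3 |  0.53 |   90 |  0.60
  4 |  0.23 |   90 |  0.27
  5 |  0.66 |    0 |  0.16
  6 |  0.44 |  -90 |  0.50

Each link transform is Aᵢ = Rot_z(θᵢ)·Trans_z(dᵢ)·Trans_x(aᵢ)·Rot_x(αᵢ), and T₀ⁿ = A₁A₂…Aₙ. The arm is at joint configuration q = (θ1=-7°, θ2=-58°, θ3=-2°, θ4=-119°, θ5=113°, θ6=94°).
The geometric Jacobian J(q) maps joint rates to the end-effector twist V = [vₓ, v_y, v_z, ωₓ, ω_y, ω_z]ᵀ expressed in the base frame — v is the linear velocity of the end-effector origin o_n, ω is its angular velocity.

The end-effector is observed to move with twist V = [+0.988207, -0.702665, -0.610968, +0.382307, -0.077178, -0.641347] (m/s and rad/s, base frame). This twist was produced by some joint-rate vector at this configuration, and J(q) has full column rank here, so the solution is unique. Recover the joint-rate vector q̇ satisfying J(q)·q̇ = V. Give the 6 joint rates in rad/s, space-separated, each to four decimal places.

-0.2140 0.8810 0.4520 -0.9050 0.4250 -0.2100

o_n = [1.7673, 1.0251, 0.1480]
J₁: ẑ×o_n = [-1.0251, 1.7673, 0.0000], ω = ẑ
J2: z=[0.1219, 0.9925, 0.0000] o=[0.2481, -0.0305, 0.3700] → [-0.2203, 0.0271, -1.3792, 0.1219, 0.9925, 0.0000]
J3: z=[0.8417, -0.1034, -0.5299] o=[0.5308, 0.4890, 0.7177] → [0.3430, -0.1757, 0.5791, 0.8417, -0.1034, -0.5299]
J4: z=[0.1034, 0.9942, -0.0296] o=[1.3167, 0.4111, 0.8489] → [-0.6787, 0.0592, -0.3845, 0.1034, 0.9942, -0.0296]
J5: z=[-0.0554, -0.0240, -0.9982] o=[1.1162, 0.7037, 0.8530] → [0.3377, -0.6889, -0.0022, -0.0554, -0.0240, -0.9982]
J6: z=[-0.0554, -0.0240, -0.9982] o=[1.4263, 1.2768, 0.6618] → [-0.2389, -0.3688, 0.0221, -0.0554, -0.0240, -0.9982]
q̇ = J⁺·V = [-0.2140, 0.8810, 0.4520, -0.9050, 0.4250, -0.2100]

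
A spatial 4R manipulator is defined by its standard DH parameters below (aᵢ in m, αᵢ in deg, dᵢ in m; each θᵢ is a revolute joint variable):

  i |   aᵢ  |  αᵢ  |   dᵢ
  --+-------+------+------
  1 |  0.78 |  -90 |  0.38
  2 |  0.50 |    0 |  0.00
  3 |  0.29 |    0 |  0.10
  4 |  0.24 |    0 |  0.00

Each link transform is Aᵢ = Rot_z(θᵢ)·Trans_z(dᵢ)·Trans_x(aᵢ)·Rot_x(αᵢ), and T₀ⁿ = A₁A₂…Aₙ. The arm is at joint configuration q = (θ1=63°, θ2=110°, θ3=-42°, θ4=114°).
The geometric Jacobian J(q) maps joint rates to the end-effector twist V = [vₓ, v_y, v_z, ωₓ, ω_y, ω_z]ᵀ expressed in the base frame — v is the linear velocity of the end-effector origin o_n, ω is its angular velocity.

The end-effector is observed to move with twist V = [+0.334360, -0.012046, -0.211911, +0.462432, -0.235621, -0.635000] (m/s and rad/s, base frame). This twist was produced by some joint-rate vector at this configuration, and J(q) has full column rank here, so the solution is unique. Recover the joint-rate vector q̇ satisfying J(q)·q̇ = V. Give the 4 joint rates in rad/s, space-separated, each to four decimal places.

-0.6350 -0.3340 0.6130 -0.7980

o_n = [0.1278, 0.4711, -0.3504]
J₁: ẑ×o_n = [-0.4711, 0.1278, 0.0000], ω = ẑ
J2: z=[-0.8910, 0.4540, 0.0000] o=[0.3541, 0.6950, 0.3800] → [-0.3316, -0.6507, 0.3022, -0.8910, 0.4540, 0.0000]
J3: z=[-0.8910, 0.4540, 0.0000] o=[0.2765, 0.5426, -0.0898] → [-0.1183, -0.2321, 0.1312, -0.8910, 0.4540, 0.0000]
J4: z=[-0.8910, 0.4540, 0.0000] o=[0.2367, 0.6848, -0.3587] → [0.0038, 0.0075, 0.2399, -0.8910, 0.4540, 0.0000]
q̇ = J⁺·V = [-0.6350, -0.3340, 0.6130, -0.7980]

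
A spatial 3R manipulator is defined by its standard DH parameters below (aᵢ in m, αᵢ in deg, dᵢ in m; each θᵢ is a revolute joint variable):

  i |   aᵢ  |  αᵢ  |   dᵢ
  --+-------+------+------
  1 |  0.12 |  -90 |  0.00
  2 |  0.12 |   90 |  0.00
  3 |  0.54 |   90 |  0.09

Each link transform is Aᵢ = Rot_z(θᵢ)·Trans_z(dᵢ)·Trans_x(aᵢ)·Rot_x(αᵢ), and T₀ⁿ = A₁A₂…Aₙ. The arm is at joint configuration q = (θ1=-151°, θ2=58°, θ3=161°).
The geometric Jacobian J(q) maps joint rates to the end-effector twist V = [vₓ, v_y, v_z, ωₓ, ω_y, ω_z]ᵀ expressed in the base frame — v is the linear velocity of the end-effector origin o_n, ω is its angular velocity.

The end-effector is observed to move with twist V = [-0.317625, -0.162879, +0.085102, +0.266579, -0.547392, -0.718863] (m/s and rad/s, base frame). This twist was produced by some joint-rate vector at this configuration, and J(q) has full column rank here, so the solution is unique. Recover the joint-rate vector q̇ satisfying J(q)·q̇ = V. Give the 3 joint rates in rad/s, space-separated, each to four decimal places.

o_n = [0.0945, -0.1486, 0.3789]
J₁: ẑ×o_n = [0.1486, 0.0945, -0.0000], ω = ẑ
J2: z=[0.4848, -0.8746, 0.0000] o=[-0.1050, -0.0582, 0.0000] → [-0.3314, -0.1837, 0.1307, 0.4848, -0.8746, 0.0000]
J3: z=[-0.7417, -0.4111, 0.5299] o=[-0.1606, -0.0890, -0.1018] → [-0.1661, 0.4917, 0.1491, -0.7417, -0.4111, 0.5299]
q̇ = J⁺·V = [-0.7390, 0.6080, 0.0380]

-0.7390 0.6080 0.0380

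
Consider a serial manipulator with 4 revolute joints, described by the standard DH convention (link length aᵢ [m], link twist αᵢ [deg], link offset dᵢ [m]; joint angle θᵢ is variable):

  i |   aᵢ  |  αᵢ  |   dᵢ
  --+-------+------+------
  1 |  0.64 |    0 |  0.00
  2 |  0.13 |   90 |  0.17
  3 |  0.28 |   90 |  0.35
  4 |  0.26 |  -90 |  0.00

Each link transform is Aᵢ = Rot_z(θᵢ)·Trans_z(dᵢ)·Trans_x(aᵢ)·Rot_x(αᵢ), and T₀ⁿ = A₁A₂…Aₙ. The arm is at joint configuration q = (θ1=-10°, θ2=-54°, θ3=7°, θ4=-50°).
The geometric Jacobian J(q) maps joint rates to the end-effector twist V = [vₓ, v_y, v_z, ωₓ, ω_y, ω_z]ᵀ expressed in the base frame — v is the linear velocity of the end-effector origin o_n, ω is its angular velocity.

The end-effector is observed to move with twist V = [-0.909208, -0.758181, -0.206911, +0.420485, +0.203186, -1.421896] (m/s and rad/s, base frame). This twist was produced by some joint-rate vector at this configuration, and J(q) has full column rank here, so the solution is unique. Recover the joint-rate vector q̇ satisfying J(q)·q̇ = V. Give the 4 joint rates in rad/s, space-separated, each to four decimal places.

-0.9020 -0.5060 -0.4670 0.0140

o_n = [0.7462, -0.6930, 0.2245]
J₁: ẑ×o_n = [0.6930, 0.7462, -0.0000], ω = ẑ
J2: z=[0.0000, 0.0000, 1.0000] o=[0.6303, -0.1111, 0.0000] → [0.5818, 0.1160, -0.0000, 0.0000, 0.0000, 1.0000]
J3: z=[-0.8988, -0.4384, 0.0000] o=[0.6873, -0.2280, 0.1700] → [-0.0239, 0.0490, 0.4438, -0.8988, -0.4384, 0.0000]
J4: z=[0.0534, -0.1095, -0.9925] o=[0.4945, -0.6312, 0.2041] → [-0.0636, -0.2509, 0.0243, 0.0534, -0.1095, -0.9925]
q̇ = J⁺·V = [-0.9020, -0.5060, -0.4670, 0.0140]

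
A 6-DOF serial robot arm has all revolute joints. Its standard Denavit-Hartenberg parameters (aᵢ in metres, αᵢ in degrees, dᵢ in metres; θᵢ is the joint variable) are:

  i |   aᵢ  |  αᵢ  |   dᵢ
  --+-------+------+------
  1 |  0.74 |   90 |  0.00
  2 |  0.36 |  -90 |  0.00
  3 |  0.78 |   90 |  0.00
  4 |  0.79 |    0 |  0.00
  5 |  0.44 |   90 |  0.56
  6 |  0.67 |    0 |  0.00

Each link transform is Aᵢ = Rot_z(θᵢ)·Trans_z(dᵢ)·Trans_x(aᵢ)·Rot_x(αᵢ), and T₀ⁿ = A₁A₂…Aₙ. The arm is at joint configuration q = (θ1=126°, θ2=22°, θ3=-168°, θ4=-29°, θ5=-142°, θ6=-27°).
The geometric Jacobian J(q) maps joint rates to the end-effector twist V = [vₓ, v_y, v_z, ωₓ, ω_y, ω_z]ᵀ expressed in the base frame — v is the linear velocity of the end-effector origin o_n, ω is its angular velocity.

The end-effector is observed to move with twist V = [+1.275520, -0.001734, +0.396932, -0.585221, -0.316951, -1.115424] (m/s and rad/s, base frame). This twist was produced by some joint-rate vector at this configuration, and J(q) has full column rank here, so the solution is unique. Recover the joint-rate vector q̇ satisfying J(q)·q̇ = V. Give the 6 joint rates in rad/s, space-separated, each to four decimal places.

-0.9390 -0.9520 0.0940 0.3920 -0.6810 -0.2940

o_n = [-0.6114, 0.5738, -0.5543]
J₁: ẑ×o_n = [-0.5738, -0.6114, 0.0000], ω = ẑ
J2: z=[0.8090, 0.5878, 0.0000] o=[-0.4350, 0.5987, 0.0000] → [-0.3258, 0.4484, 0.0836, 0.8090, 0.5878, 0.0000]
J3: z=[0.2202, -0.3031, 0.9272] o=[-0.6312, 0.8687, 0.1349] → [0.4823, 0.1701, -0.0589, 0.2202, -0.3031, 0.9272]
J4: z=[-0.6780, -0.7309, -0.0779] o=[-0.0842, 0.3917, -0.1509] → [0.3090, -0.2324, -0.5088, -0.6780, -0.7309, -0.0779]
J5: z=[-0.6780, -0.7309, -0.0779] o=[0.3161, 0.0853, -0.7592] → [-0.1118, 0.2112, -1.0091, -0.6780, -0.7309, -0.0779]
J6: z=[0.1078, -0.2037, 0.9731] o=[-0.3836, -0.0374, -0.7074] → [-0.6259, -0.2382, 0.0195, 0.1078, -0.2037, 0.9731]
q̇ = J⁺·V = [-0.9390, -0.9520, 0.0940, 0.3920, -0.6810, -0.2940]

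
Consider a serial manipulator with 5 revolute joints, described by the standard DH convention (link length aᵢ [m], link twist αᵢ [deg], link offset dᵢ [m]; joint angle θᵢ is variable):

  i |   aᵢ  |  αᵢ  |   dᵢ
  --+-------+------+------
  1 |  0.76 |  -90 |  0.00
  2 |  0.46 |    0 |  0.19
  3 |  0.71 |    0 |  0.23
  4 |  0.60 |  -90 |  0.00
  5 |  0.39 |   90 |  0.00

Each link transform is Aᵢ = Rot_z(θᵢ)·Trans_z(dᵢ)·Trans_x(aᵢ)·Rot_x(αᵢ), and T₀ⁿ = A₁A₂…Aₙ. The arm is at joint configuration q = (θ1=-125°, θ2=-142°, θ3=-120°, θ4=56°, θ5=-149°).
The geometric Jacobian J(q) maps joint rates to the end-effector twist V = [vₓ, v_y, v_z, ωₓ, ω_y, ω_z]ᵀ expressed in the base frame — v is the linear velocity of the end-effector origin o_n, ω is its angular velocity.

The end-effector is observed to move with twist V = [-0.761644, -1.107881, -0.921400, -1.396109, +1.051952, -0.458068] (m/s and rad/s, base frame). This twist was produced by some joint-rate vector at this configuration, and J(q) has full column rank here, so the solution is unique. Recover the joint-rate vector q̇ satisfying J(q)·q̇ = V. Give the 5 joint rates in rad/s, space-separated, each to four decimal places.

-0.5830 -0.9420 -0.5810 -0.2240 0.1390

o_n = [0.4742, -0.4052, -0.5364]
J₁: ẑ×o_n = [0.4052, 0.4742, -0.0000], ω = ẑ
J2: z=[0.8192, -0.5736, 0.0000] o=[-0.4359, -0.6226, 0.0000] → [0.3076, 0.4394, 0.7001, 0.8192, -0.5736, 0.0000]
J3: z=[0.8192, -0.5736, 0.0000] o=[-0.0724, -0.4346, 0.2832] → [0.4701, 0.6714, 0.3376, 0.8192, -0.5736, 0.0000]
J4: z=[0.8192, -0.5736, 0.0000] o=[0.1727, -0.4856, -0.4199] → [0.0668, 0.0954, 0.2388, 0.8192, -0.5736, 0.0000]
J5: z=[0.2514, 0.3591, 0.8988] o=[0.4820, -0.0438, -0.6829] → [0.3774, -0.0439, -0.0881, 0.2514, 0.3591, 0.8988]
q̇ = J⁺·V = [-0.5830, -0.9420, -0.5810, -0.2240, 0.1390]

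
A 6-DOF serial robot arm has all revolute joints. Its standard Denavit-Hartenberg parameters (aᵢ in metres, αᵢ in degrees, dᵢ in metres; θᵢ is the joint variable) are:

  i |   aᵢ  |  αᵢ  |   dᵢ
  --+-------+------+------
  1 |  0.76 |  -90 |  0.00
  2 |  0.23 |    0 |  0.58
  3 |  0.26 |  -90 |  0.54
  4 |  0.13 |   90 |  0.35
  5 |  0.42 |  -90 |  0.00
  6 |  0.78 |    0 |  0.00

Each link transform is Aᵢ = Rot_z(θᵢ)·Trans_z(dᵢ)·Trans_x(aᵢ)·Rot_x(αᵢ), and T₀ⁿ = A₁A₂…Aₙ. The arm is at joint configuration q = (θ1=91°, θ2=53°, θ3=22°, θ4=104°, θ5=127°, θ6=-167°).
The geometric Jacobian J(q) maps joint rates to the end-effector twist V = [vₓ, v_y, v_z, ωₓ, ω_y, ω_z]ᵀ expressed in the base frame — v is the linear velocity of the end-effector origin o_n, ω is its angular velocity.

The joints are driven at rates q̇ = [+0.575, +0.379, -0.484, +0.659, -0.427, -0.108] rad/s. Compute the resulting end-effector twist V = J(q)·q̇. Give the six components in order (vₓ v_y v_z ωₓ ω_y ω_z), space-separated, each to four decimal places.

o_n = [-0.7687, 0.8998, -0.5414]
J₁: ẑ×o_n = [-0.8998, -0.7687, 0.0000], ω = ẑ
J2: z=[-0.9998, -0.0175, 0.0000] o=[-0.0133, 0.7599, 0.0000] → [0.0094, -0.5413, -0.1530, -0.9998, -0.0175, 0.0000]
J3: z=[-0.9998, -0.0175, 0.0000] o=[-0.5956, 0.8882, -0.1837] → [0.0062, -0.3576, -0.0146, -0.9998, -0.0175, 0.0000]
J4: z=[0.0169, -0.9658, -0.2588] o=[-1.1367, 0.9460, -0.4348] → [0.0909, -0.0934, 0.3546, 0.0169, -0.9658, -0.2588]
J5: z=[0.2375, 0.2553, -0.9372] o=[-1.0045, 0.6021, -0.4950] → [0.2672, -0.2100, 0.0105, 0.2375, 0.2553, -0.9372]
J6: z=[-0.7858, 0.6177, -0.0309] o=[-1.2444, 0.2897, -0.6409] → [0.0803, 0.0635, -0.7732, -0.7858, 0.6177, -0.0309]
V = J·q̇ = [-0.5796, -0.4528, 0.2618, 0.0995, -0.8103, 0.8080]

-0.5796 -0.4528 0.2618 0.0995 -0.8103 0.8080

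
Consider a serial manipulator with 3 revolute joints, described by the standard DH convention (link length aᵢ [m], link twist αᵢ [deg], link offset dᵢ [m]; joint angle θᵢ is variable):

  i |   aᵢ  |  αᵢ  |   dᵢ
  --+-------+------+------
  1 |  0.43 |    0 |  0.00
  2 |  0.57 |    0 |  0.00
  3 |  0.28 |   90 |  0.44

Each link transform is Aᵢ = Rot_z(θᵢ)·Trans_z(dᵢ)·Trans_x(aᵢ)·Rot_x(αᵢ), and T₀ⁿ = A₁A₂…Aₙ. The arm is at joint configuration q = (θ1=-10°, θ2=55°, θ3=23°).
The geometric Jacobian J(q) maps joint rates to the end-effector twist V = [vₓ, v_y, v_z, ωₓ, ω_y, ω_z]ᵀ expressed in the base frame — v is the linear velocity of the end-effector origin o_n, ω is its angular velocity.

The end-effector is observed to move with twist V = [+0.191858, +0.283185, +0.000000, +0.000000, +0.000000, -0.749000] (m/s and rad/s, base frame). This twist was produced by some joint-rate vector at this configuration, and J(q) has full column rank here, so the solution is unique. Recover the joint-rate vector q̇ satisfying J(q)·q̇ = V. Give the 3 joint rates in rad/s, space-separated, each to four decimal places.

o_n = [0.9314, 0.5880, 0.4400]
J₁: ẑ×o_n = [-0.5880, 0.9314, 0.0000], ω = ẑ
J2: z=[0.0000, 0.0000, 1.0000] o=[0.4235, -0.0747, 0.0000] → [-0.6627, 0.5079, 0.0000, 0.0000, 0.0000, 1.0000]
J3: z=[0.0000, 0.0000, 1.0000] o=[0.8265, 0.3284, 0.0000] → [-0.2596, 0.1049, 0.0000, 0.0000, 0.0000, 1.0000]
q̇ = J⁺·V = [0.7210, -0.5810, -0.8890]

0.7210 -0.5810 -0.8890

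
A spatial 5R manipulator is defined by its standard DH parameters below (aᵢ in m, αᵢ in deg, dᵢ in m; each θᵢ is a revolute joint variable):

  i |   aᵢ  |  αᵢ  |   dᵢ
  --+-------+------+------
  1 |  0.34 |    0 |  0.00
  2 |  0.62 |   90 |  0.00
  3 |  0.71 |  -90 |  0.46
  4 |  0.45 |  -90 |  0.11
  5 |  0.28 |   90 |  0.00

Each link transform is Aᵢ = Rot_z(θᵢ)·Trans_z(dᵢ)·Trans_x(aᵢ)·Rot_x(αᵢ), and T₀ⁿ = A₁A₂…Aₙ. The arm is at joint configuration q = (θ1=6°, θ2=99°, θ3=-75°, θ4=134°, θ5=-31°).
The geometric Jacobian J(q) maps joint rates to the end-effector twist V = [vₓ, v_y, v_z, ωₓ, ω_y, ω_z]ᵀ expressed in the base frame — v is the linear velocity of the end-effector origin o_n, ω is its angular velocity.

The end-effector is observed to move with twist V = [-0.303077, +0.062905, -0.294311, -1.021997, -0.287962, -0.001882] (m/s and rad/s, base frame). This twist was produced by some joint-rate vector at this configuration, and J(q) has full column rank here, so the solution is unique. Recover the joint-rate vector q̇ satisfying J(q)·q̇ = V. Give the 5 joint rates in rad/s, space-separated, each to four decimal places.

o_n = [0.0636, 0.9199, -0.1570]
J₁: ẑ×o_n = [-0.9199, 0.0636, 0.0000], ω = ẑ
J2: z=[0.0000, 0.0000, 1.0000] o=[0.3381, 0.0355, 0.0000] → [-0.8843, -0.2746, 0.0000, 0.0000, 0.0000, 1.0000]
J3: z=[0.9659, 0.2588, 0.0000] o=[0.1777, 0.6344, 0.0000] → [-0.0406, 0.1517, 0.3053, 0.9659, 0.2588, 0.0000]
J4: z=[-0.2500, 0.9330, 0.2588] o=[0.5744, 0.9310, -0.6858] → [0.4962, -0.0000, 0.4794, -0.2500, 0.9330, 0.2588]
J5: z=[0.7192, -0.0000, 0.6948] o=[0.2552, 0.8717, -0.3554] → [-0.0335, -0.2758, 0.0346, 0.7192, -0.0000, 0.6948]
q̇ = J⁺·V = [0.4390, -0.1170, -0.7630, -0.0970, -0.4300]

0.4390 -0.1170 -0.7630 -0.0970 -0.4300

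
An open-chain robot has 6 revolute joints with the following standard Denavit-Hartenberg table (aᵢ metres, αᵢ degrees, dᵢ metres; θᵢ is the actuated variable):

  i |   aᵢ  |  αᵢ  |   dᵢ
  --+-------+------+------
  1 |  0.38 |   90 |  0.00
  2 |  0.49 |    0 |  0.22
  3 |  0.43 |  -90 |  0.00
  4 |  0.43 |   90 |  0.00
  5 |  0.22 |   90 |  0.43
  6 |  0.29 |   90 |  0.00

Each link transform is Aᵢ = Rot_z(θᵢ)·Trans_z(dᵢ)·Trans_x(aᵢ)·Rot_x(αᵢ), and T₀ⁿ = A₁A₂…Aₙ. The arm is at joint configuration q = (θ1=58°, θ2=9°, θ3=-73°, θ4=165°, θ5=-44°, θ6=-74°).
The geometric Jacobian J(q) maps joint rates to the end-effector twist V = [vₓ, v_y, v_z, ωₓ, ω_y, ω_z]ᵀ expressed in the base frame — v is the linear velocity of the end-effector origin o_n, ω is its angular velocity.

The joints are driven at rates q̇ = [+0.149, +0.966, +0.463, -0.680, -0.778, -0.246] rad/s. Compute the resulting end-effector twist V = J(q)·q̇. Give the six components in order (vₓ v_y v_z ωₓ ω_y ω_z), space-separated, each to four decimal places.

o_n = [0.2436, 0.5658, 0.1243]
J₁: ẑ×o_n = [-0.5658, 0.2436, 0.0000], ω = ẑ
J2: z=[0.8480, -0.5299, 0.0000] o=[0.2014, 0.3223, 0.0000] → [-0.0659, -0.1054, 0.2289, 0.8480, -0.5299, 0.0000]
J3: z=[0.8480, -0.5299, 0.0000] o=[0.6444, 0.6161, 0.0767] → [-0.0252, -0.0404, -0.2550, 0.8480, -0.5299, 0.0000]
J4: z=[0.4763, 0.7622, 0.4384] o=[0.7443, 0.7760, -0.3098] → [0.4230, -0.4262, 0.2815, 0.4763, 0.7622, 0.4384]
J5: z=[-0.7590, 0.6081, -0.2326] o=[0.5534, 0.6805, 0.0635] → [0.0103, 0.1182, 0.2755, -0.7590, 0.6081, -0.2326]
J6: z=[-0.0343, -0.3941, -0.9184] o=[0.0840, 0.7904, 0.0339] → [-0.2419, -0.1435, 0.0706, -0.0343, -0.3941, -0.9184]
V = J·q̇ = [-0.3957, 0.1490, -0.3201, 1.4869, -1.6517, 0.2578]

-0.3957 0.1490 -0.3201 1.4869 -1.6517 0.2578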